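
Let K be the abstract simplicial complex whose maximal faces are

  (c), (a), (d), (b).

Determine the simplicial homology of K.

Fix the vertex order a < b < c < d and write every simplex with vertices in increasing order. Then dim K = 0 and the simplices of K are:

  0-simplices (4): a, b, c, d

Hence C_0 ≅ Z^4.

Now H_k = ker ∂_k / im ∂_{k+1}, so:

  H_0: rank C_0 − rank ∂_1 = 4 − 0 = 4, and there is no ∂_1, so H_0 ≅ Z^4.

H_0 ≅ Z^4.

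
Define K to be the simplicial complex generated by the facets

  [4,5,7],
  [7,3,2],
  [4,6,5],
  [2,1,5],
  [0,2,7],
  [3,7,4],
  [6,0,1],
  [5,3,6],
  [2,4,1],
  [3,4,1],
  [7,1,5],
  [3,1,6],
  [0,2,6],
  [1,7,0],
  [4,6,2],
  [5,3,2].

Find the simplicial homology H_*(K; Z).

H_0 ≅ Z,  H_1 ≅ Z^2,  H_2 ≅ Z.

Take the total order 0 < 1 < 2 < 3 < 4 < 5 < 6 < 7 on the vertex set. Then K (dimension 2) consists of the simplices:

  0-simplices (8): [0], [1], [2], [3], [4], [5], [6], [7]
  1-simplices (24): (24 of them)
  2-simplices (16): [0,1,6], [0,1,7], [0,2,6], [0,2,7], [1,2,4], [1,2,5], [1,3,4], [1,3,6], [1,5,7], [2,3,5], [2,3,7], [2,4,6], [3,4,7], [3,5,6], [4,5,6], [4,5,7]

giving chain groups C_0 ≅ Z^8, C_1 ≅ Z^24, C_2 ≅ Z^16.

Boundary ∂_1: C_1 → C_0 maps an edge to its endpoints' difference, ∂[p,q] = q − p. For instance
  ∂[4,7] = [7] − [4].
This gives a 8×24 integer matrix of rank 7; reducing to Smith normal form yields diagonal entries (1,1,1,1,1,1,1).

∂_2: C_2 → C_1 maps a triangle to the signed sum of its edges. For instance
  ∂[1,2,4] = [2,4] − [1,4] + [1,2],
  ∂[4,5,6] = [5,6] − [4,6] + [4,5].
The 24×16 boundary matrix has rank 15 and Smith normal form diag(1,1,1,1,1,1,1,1,1,1,1,1,1,1,1).

Computing H_k = (kernel of ∂_k) / (image of ∂_{k+1}):

  H_0: rank C_0 − rank ∂_1 = 8 − 7 = 1, and the invariant factors of ∂_1 are all 1, so H_0 ≅ Z.
  H_1: rank ker ∂_1 − rank ∂_2 = (24 − 7) − 15 = 2, and the invariant factors of ∂_2 are all 1, so H_1 ≅ Z^2.
  H_2: rank ker ∂_2 − rank ∂_3 = (16 − 15) − 0 = 1, and there is no ∂_3, so H_2 ≅ Z.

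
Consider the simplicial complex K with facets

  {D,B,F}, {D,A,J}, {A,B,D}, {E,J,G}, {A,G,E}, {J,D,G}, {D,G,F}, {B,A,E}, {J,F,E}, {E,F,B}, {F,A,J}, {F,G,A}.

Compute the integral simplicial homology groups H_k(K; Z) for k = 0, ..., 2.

Order the vertices as A < B < D < E < F < G < J. Listing each simplex with vertices in this order, K has dimension 2 with simplices:

  0-simplices (7): A, B, D, E, F, G, J
  1-simplices (18): AB, AD, AE, AF, AG, AJ, BD, BE, BF, DF, DG, DJ, EF, EG, EJ, FG, FJ, GJ
  2-simplices (12): ABD, ABE, ADJ, AEG, AFG, AFJ, BDF, BEF, DFG, DGJ, EFJ, EGJ

so the chain groups are C_0 ≅ Z^7, C_1 ≅ Z^18, C_2 ≅ Z^12.

The boundary map ∂_1: C_1 → C_0 maps an edge to its endpoints' difference, ∂[p,q] = q − p.
The 7×18 boundary matrix has rank 6 and Smith normal form diag(1,1,1,1,1,1).

The boundary map ∂_2: C_2 → C_1 acts by ∂[p,q,r] = [q,r] − [p,r] + [p,q]. For instance
  ∂AFG = FG − AG + AF,
  ∂ABD = BD − AD + AB.
As a 18×12 matrix over Z this has rank 12, with invariant factors (1,1,1,1,1,1,1,1,1,1,1,2).

Computing H_k = (kernel of ∂_k) / (image of ∂_{k+1}):

  H_0: rank C_0 − rank ∂_1 = 7 − 6 = 1, and the invariant factors of ∂_1 are all 1, so H_0 = Z.
  H_1: rank ker ∂_1 − rank ∂_2 = (18 − 6) − 12 = 0, and ∂_2 has invariant factor 2 > 1, so H_1 = Z/2.
  H_2: rank ker ∂_2 − rank ∂_3 = (12 − 12) − 0 = 0, and there is no ∂_3, so H_2 = 0.

H_0 = Z,  H_1 = Z/2,  H_2 = 0.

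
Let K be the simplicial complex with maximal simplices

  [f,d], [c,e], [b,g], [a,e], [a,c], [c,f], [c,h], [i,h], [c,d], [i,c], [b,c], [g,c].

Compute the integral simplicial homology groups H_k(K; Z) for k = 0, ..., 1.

We work with the vertex ordering a < b < c < d < e < f < g < h < i. The simplices of K, each written with vertices in increasing order, are:

  0-simplices (9): a, b, c, d, e, f, g, h, i
  1-simplices (12): ac, ae, bc, bg, cd, ce, cf, cg, ch, ci, df, hi

Hence C_0 ≅ Z^9, C_1 ≅ Z^12.

Boundary ∂_1: C_1 → C_0 is given by ∂[p,q] = [q] − [p]. For instance
  ∂bc = c − b.
The 9×12 boundary matrix has rank 8 and Smith normal form diag(1,1,1,1,1,1,1,1).

Now H_k = ker ∂_k / im ∂_{k+1}, so:

  H_0: rank C_0 − rank ∂_1 = 9 − 8 = 1, and the invariant factors of ∂_1 are all 1, so H_0 = Z.
  H_1: rank ker ∂_1 − rank ∂_2 = (12 − 8) − 0 = 4, and there is no ∂_2, so H_1 = Z^4.

H_0 ≅ Z,  H_1 ≅ Z^4.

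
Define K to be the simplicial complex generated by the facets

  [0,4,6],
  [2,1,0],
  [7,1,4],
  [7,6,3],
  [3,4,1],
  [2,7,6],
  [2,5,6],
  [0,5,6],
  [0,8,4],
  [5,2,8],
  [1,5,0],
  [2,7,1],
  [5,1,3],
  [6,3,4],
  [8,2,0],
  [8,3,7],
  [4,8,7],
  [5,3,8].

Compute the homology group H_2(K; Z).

H_2 ≅ 0.

Order the vertices as 0 < 1 < 2 < 3 < 4 < 5 < 6 < 7 < 8. Listing each simplex with vertices in this order, K has dimension 2 with simplices:

  0-simplices (9): [0], [1], [2], [3], [4], [5], [6], [7], [8]
  1-simplices (27): (27 of them)
  2-simplices (18): [0,1,2], [0,1,5], [0,2,8], [0,4,6], [0,4,8], [0,5,6], [1,2,7], [1,3,4], [1,3,5], [1,4,7], [2,5,6], [2,5,8], [2,6,7], [3,4,6], [3,5,8], [3,6,7], [3,7,8], [4,7,8]

so the chain groups are C_0 ≅ Z^9, C_1 ≅ Z^27, C_2 ≅ Z^18.

∂_1: C_1 → C_0 sends each edge [p,q] (with p < q) to q − p. For instance
  ∂[4,6] = [6] − [4].
This gives a 9×27 integer matrix of rank 8; reducing to Smith normal form yields diagonal entries (1,1,1,1,1,1,1,1).

The boundary map ∂_2: C_2 → C_1 acts by ∂[p,q,r] = [q,r] − [p,r] + [p,q]. For instance
  ∂[0,5,6] = [5,6] − [0,6] + [0,5],
  ∂[2,6,7] = [6,7] − [2,7] + [2,6].
The 27×18 boundary matrix has rank 18 and Smith normal form diag(1,1,1,1,1,1,1,1,1,1,1,1,1,1,1,1,1,2).

Reading off H_k = ker ∂_k / im ∂_{k+1}:

  H_2: rank ker ∂_2 − rank ∂_3 = (18 − 18) − 0 = 0, and there is no ∂_3, so H_2 ≅ 0.

(K is a triangulation of the Klein bottle.)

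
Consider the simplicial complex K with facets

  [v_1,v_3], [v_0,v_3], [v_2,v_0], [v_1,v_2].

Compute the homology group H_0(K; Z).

Take the total order v_0 < v_1 < v_2 < v_3 on the vertex set. Then K (dimension 1) consists of the simplices:

  0-simplices (4): [v_0], [v_1], [v_2], [v_3]
  1-simplices (4): [v_0,v_2], [v_0,v_3], [v_1,v_2], [v_1,v_3]

Hence C_0 ≅ Z^4, C_1 ≅ Z^4.

∂_1: C_1 → C_0 sends each edge [p,q] (with p < q) to q − p. For instance
  ∂[v_1,v_2] = [v_2] − [v_1].
The 4×4 boundary matrix has rank 3 and Smith normal form diag(1,1,1).

Computing H_k = (kernel of ∂_k) / (image of ∂_{k+1}):

  H_0: rank C_0 − rank ∂_1 = 4 − 3 = 1, and the invariant factors of ∂_1 are all 1, so H_0 ≅ Z.

H_0 = Z.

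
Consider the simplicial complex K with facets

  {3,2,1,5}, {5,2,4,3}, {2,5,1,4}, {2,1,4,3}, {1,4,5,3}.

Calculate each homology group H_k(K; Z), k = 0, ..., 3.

H_0 ≅ Z,  H_1 = 0,  H_2 = 0,  H_3 ≅ Z.

We work with the vertex ordering 1 < 2 < 3 < 4 < 5. The simplices of K, each written with vertices in increasing order, are:

  0-simplices (5): [1], [2], [3], [4], [5]
  1-simplices (10): [1,2], [1,3], [1,4], [1,5], [2,3], [2,4], [2,5], [3,4], [3,5], [4,5]
  2-simplices (10): [1,2,3], [1,2,4], [1,2,5], [1,3,4], [1,3,5], [1,4,5], [2,3,4], [2,3,5], [2,4,5], [3,4,5]
  3-simplices (5): [1,2,3,4], [1,2,3,5], [1,2,4,5], [1,3,4,5], [2,3,4,5]

Hence C_0 ≅ Z^5, C_1 ≅ Z^10, C_2 ≅ Z^10, C_3 ≅ Z^5.

∂_1: C_1 → C_0 maps an edge to its endpoints' difference, ∂[p,q] = q − p.
As a 5×10 matrix over Z this has rank 4, with invariant factors (1,1,1,1).

Boundary ∂_2: C_2 → C_1 maps a triangle to the signed sum of its edges. For instance
  ∂[1,2,4] = [2,4] − [1,4] + [1,2],
  ∂[3,4,5] = [4,5] − [3,5] + [3,4].
This gives a 10×10 integer matrix of rank 6; reducing to Smith normal form yields diagonal entries (1,1,1,1,1,1).

∂_3: C_3 → C_2 sends each 3-simplex σ to the alternating sum Σ_i (−1)^i (σ with its i-th vertex removed). For instance
  ∂[2,3,4,5] = [3,4,5] − [2,4,5] + [2,3,5] − [2,3,4],
  ∂[1,2,3,5] = [2,3,5] − [1,3,5] + [1,2,5] − [1,2,3].
The resulting 10×5 matrix has rank 4, and its Smith normal form has invariant factors (1,1,1,1).

Computing H_k = (kernel of ∂_k) / (image of ∂_{k+1}):

  H_0: rank C_0 − rank ∂_1 = 5 − 4 = 1, and the invariant factors of ∂_1 are all 1, so H_0 = Z.
  H_1: rank ker ∂_1 − rank ∂_2 = (10 − 4) − 6 = 0, and the invariant factors of ∂_2 are all 1, so H_1 = 0.
  H_2: rank ker ∂_2 − rank ∂_3 = (10 − 6) − 4 = 0, and the invariant factors of ∂_3 are all 1, so H_2 = 0.
  H_3: rank ker ∂_3 − rank ∂_4 = (5 − 4) − 0 = 1, and there is no ∂_4, so H_3 = Z.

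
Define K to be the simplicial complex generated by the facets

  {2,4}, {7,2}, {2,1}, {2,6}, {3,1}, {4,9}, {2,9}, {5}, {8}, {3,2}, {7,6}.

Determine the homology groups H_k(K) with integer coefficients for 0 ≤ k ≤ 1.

H_0 = Z^3,  H_1 = Z^3.

We work with the vertex ordering 1 < 2 < 3 < 4 < 5 < 6 < 7 < 8 < 9. The simplices of K, each written with vertices in increasing order, are:

  0-simplices (9): [1], [2], [3], [4], [5], [6], [7], [8], [9]
  1-simplices (9): [1,2], [1,3], [2,3], [2,4], [2,6], [2,7], [2,9], [4,9], [6,7]

Hence C_0 ≅ Z^9, C_1 ≅ Z^9.

The boundary map ∂_1: C_1 → C_0 is given by ∂[p,q] = [q] − [p].
The resulting 9×9 matrix has rank 6, and its Smith normal form has invariant factors (1,1,1,1,1,1).

From H_k ≅ ker(∂_k) / im(∂_{k+1}) we obtain:

  H_0: rank C_0 − rank ∂_1 = 9 − 6 = 3, and the invariant factors of ∂_1 are all 1, so H_0 ≅ Z^3.
  H_1: rank ker ∂_1 − rank ∂_2 = (9 − 6) − 0 = 3, and there is no ∂_2, so H_1 ≅ Z^3.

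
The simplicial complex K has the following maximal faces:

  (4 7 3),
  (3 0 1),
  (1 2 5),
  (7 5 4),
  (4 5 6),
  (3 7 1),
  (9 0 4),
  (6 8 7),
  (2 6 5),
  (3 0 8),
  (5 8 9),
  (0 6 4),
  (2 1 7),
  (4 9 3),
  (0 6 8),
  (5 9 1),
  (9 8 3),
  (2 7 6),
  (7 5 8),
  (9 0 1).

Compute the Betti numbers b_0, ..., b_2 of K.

Take the total order 0 < 1 < 2 < 3 < 4 < 5 < 6 < 7 < 8 < 9 on the vertex set. Then K (dimension 2) consists of the simplices:

  0-simplices (10): [0], [1], [2], [3], [4], [5], [6], [7], [8], [9]
  1-simplices (30): (30 of them)
  2-simplices (20): (20 of them)

giving chain groups C_0 ≅ Z^10, C_1 ≅ Z^30, C_2 ≅ Z^20.

The boundary map ∂_1: C_1 → C_0 maps an edge to its endpoints' difference, ∂[p,q] = q − p. For instance
  ∂[1,3] = [3] − [1].
This gives a 10×30 integer matrix of rank 9; reducing to Smith normal form yields diagonal entries (1,1,1,1,1,1,1,1,1).

Boundary ∂_2: C_2 → C_1 acts by ∂[p,q,r] = [q,r] − [p,r] + [p,q]. For instance
  ∂[6,7,8] = [7,8] − [6,8] + [6,7],
  ∂[3,8,9] = [8,9] − [3,9] + [3,8].
As a 30×20 matrix over Z this has rank 20, with invariant factors (1,1,1,1,1,1,1,1,1,1,1,1,1,1,1,1,1,1,1,2).

From H_k ≅ ker(∂_k) / im(∂_{k+1}) we obtain:

  H_0: rank C_0 − rank ∂_1 = 10 − 9 = 1, and the invariant factors of ∂_1 are all 1, so H_0 ≅ Z.
  H_1: rank ker ∂_1 − rank ∂_2 = (30 − 9) − 20 = 1, and ∂_2 has invariant factor 2 > 1, so H_1 ≅ Z × Z/2.
  H_2: rank ker ∂_2 − rank ∂_3 = (20 − 20) − 0 = 0, and there is no ∂_3, so H_2 ≅ 0.

As a check, the Euler characteristic is 10 − 30 + 20 = 0, which agrees with 1 − 1 + 0 = 0.

Hence the Betti numbers are b_0 = 1, b_1 = 1, b_2 = 0.

b_0 = 1, b_1 = 1, b_2 = 0.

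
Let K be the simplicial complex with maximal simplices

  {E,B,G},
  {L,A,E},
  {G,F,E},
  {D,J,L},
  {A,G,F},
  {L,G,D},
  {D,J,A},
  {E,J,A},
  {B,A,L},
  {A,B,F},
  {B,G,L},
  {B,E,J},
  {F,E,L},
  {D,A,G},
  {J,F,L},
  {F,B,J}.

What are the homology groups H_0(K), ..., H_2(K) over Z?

Fix the vertex order A < B < D < E < F < G < J < L and write every simplex with vertices in increasing order. Then dim K = 2 and the simplices of K are:

  0-simplices (8): A, B, D, E, F, G, J, L
  1-simplices (24): AB, AD, AE, AF, AG, AJ, AL, BE, BF, BG, BJ, BL, DG, DJ, DL, EF, EG, EJ, EL, FG, FJ, FL, GL, JL
  2-simplices (16): ABF, ABL, ADG, ADJ, AEJ, AEL, AFG, BEG, BEJ, BFJ, BGL, DGL, DJL, EFG, EFL, FJL

giving chain groups C_0 ≅ Z^8, C_1 ≅ Z^24, C_2 ≅ Z^16.

Boundary ∂_1: C_1 → C_0 is given by ∂[p,q] = [q] − [p]. For instance
  ∂EF = F − E.
This gives a 8×24 integer matrix of rank 7; reducing to Smith normal form yields diagonal entries (1,1,1,1,1,1,1).

The boundary map ∂_2: C_2 → C_1 maps a triangle to the signed sum of its edges. For instance
  ∂ADJ = DJ − AJ + AD,
  ∂BFJ = FJ − BJ + BF.
This gives a 24×16 integer matrix of rank 15; reducing to Smith normal form yields diagonal entries (1,1,1,1,1,1,1,1,1,1,1,1,1,1,1).

From H_k ≅ ker(∂_k) / im(∂_{k+1}) we obtain:

  H_0: rank C_0 − rank ∂_1 = 8 − 7 = 1, and the invariant factors of ∂_1 are all 1, so H_0 = Z.
  H_1: rank ker ∂_1 − rank ∂_2 = (24 − 7) − 15 = 2, and the invariant factors of ∂_2 are all 1, so H_1 = Z^2.
  H_2: rank ker ∂_2 − rank ∂_3 = (16 − 15) − 0 = 1, and there is no ∂_3, so H_2 = Z.

H_0 = Z,  H_1 = Z^2,  H_2 = Z.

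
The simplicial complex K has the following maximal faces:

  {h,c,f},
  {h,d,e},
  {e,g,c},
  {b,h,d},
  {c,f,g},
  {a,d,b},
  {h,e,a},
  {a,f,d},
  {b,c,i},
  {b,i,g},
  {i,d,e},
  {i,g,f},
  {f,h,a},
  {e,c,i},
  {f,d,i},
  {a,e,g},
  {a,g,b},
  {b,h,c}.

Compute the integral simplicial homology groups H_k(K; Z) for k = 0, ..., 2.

We work with the vertex ordering a < b < c < d < e < f < g < h < i. The simplices of K, each written with vertices in increasing order, are:

  0-simplices (9): a, b, c, d, e, f, g, h, i
  1-simplices (27): ab, ad, ae, af, ag, ah, bc, bd, bg, bh, bi, ce, cf, cg, ch, ci, de, df, dh, di, eg, eh, ei, fg, fh, fi, gi
  2-simplices (18): abd, abg, adf, aeg, aeh, afh, bch, bci, bdh, bgi, ceg, cei, cfg, cfh, deh, dei, dfi, fgi

so the chain groups are C_0 ≅ Z^9, C_1 ≅ Z^27, C_2 ≅ Z^18.

Boundary ∂_1: C_1 → C_0 maps an edge to its endpoints' difference, ∂[p,q] = q − p. For instance
  ∂dh = h − d.
The resulting 9×27 matrix has rank 8, and its Smith normal form has invariant factors (1,1,1,1,1,1,1,1).

The boundary map ∂_2: C_2 → C_1 sends each 2-simplex [p,q,r] to [q,r] − [p,r] + [p,q]. For instance
  ∂bgi = gi − bi + bg,
  ∂bch = ch − bh + bc.
As a 27×18 matrix over Z this has rank 18, with invariant factors (1,1,1,1,1,1,1,1,1,1,1,1,1,1,1,1,1,2).

Reading off H_k = ker ∂_k / im ∂_{k+1}:

  H_0: rank C_0 − rank ∂_1 = 9 − 8 = 1, and the invariant factors of ∂_1 are all 1, so H_0 ≅ Z.
  H_1: rank ker ∂_1 − rank ∂_2 = (27 − 8) − 18 = 1, and ∂_2 has invariant factor 2 > 1, so H_1 ≅ Z ⊕ Z/2.
  H_2: rank ker ∂_2 − rank ∂_3 = (18 − 18) − 0 = 0, and there is no ∂_3, so H_2 ≅ 0.

H_0 = Z,  H_1 = Z ⊕ Z/2,  H_2 = 0.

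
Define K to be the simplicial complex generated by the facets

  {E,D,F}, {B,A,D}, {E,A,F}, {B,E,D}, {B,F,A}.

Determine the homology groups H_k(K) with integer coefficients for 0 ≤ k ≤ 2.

We work with the vertex ordering A < B < D < E < F. The simplices of K, each written with vertices in increasing order, are:

  0-simplices (5): A, B, D, E, F
  1-simplices (10): AB, AD, AE, AF, BD, BE, BF, DE, DF, EF
  2-simplices (5): ABD, ABF, AEF, BDE, DEF

so the chain groups are C_0 ≅ Z^5, C_1 ≅ Z^10, C_2 ≅ Z^5.

The boundary map ∂_1: C_1 → C_0 maps an edge to its endpoints' difference, ∂[p,q] = q − p. For instance
  ∂BF = F − B.
This gives a 5×10 integer matrix of rank 4; reducing to Smith normal form yields diagonal entries (1,1,1,1).

∂_2: C_2 → C_1 maps a triangle to the signed sum of its edges. For instance
  ∂AEF = EF − AF + AE,
  ∂BDE = DE − BE + BD.
The resulting 10×5 matrix has rank 5, and its Smith normal form has invariant factors (1,1,1,1,1).

Computing H_k = (kernel of ∂_k) / (image of ∂_{k+1}):

  H_0: rank C_0 − rank ∂_1 = 5 − 4 = 1, and the invariant factors of ∂_1 are all 1, so H_0 = Z.
  H_1: rank ker ∂_1 − rank ∂_2 = (10 − 4) − 5 = 1, and the invariant factors of ∂_2 are all 1, so H_1 = Z.
  H_2: rank ker ∂_2 − rank ∂_3 = (5 − 5) − 0 = 0, and there is no ∂_3, so H_2 = 0.

As a check, the Euler characteristic is 5 − 10 + 5 = 0, which agrees with 1 − 1 + 0 = 0.

H_0 ≅ Z,  H_1 ≅ Z,  H_2 = 0.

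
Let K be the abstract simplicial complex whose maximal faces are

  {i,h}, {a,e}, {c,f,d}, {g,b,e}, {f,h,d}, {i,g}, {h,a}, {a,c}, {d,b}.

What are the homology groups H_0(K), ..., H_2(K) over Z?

K has 9 vertices, 14 edges, 3 triangles.
rank ∂_0 = 0, rank ∂_1 = 8 ⇒ b_0 = 9 − 0 − 8 = 1; all invariant factors of ∂_1 are 1 so no torsion. So H_0 ≅ Z.
rank ∂_1 = 8, rank ∂_2 = 3 ⇒ b_1 = 14 − 8 − 3 = 3; all invariant factors of ∂_2 are 1 so no torsion. So H_1 ≅ Z^3.
rank ∂_2 = 3, rank ∂_3 = 0 ⇒ b_2 = 3 − 3 − 0 = 0. So H_2 ≅ 0.

H_0 = Z,  H_1 = Z^3,  H_2 = 0.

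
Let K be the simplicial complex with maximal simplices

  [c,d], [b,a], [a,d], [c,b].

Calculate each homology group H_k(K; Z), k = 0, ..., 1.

We work with the vertex ordering a < b < c < d. The simplices of K, each written with vertices in increasing order, are:

  0-simplices (4): a, b, c, d
  1-simplices (4): ab, ad, bc, cd

giving chain groups C_0 ≅ Z^4, C_1 ≅ Z^4.

∂_1: C_1 → C_0 sends each edge [p,q] (with p < q) to q − p.
The resulting 4×4 matrix has rank 3, and its Smith normal form has invariant factors (1,1,1).

Now H_k = ker ∂_k / im ∂_{k+1}, so:

  H_0: rank C_0 − rank ∂_1 = 4 − 3 = 1, and the invariant factors of ∂_1 are all 1, so H_0 ≅ Z.
  H_1: rank ker ∂_1 − rank ∂_2 = (4 − 3) − 0 = 1, and there is no ∂_2, so H_1 ≅ Z.

(K is a triangulation of the circle S^1.)

H_0 ≅ Z,  H_1 ≅ Z.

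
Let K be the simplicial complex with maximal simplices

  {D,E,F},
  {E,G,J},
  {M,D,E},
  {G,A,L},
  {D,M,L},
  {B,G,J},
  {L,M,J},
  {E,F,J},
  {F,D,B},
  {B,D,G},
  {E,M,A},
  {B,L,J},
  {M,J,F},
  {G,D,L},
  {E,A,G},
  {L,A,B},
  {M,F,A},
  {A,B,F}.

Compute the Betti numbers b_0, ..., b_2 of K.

b_0 = 1, b_1 = 1, b_2 = 0.

Take the total order A < B < D < E < F < G < J < L < M on the vertex set. Then K (dimension 2) consists of the simplices:

  0-simplices (9): A, B, D, E, F, G, J, L, M
  1-simplices (27): AB, AE, AF, AG, AL, AM, BD, BF, BG, BJ, BL, DE, DF, DG, DL, DM, EF, EG, EJ, EM, FJ, FM, GJ, GL, JL, JM, LM
  2-simplices (18): ABF, ABL, AEG, AEM, AFM, AGL, BDF, BDG, BGJ, BJL, DEF, DEM, DGL, DLM, EFJ, EGJ, FJM, JLM

giving chain groups C_0 ≅ Z^9, C_1 ≅ Z^27, C_2 ≅ Z^18.

The boundary map ∂_1: C_1 → C_0 is given by ∂[p,q] = [q] − [p].
As a 9×27 matrix over Z this has rank 8, with invariant factors (1,1,1,1,1,1,1,1).

∂_2: C_2 → C_1 acts by ∂[p,q,r] = [q,r] − [p,r] + [p,q]. For instance
  ∂JLM = LM − JM + JL,
  ∂AEM = EM − AM + AE.
The 27×18 boundary matrix has rank 18 and Smith normal form diag(1,1,1,1,1,1,1,1,1,1,1,1,1,1,1,1,1,2).

Now H_k = ker ∂_k / im ∂_{k+1}, so:

  H_0: rank C_0 − rank ∂_1 = 9 − 8 = 1, and the invariant factors of ∂_1 are all 1, so H_0 ≅ Z.
  H_1: rank ker ∂_1 − rank ∂_2 = (27 − 8) − 18 = 1, and ∂_2 has invariant factor 2 > 1, so H_1 ≅ Z ⊕ Z/2Z.
  H_2: rank ker ∂_2 − rank ∂_3 = (18 − 18) − 0 = 0, and there is no ∂_3, so H_2 ≅ 0.

Hence the Betti numbers are b_0 = 1, b_1 = 1, b_2 = 0.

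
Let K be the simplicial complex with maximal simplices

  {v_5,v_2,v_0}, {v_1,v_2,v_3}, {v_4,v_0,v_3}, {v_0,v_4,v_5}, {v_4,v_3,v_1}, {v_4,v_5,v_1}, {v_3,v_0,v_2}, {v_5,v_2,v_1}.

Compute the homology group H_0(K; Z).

H_0 = Z.

Order the vertices as v_0 < v_1 < v_2 < v_3 < v_4 < v_5. Listing each simplex with vertices in this order, K has dimension 2 with simplices:

  0-simplices (6): [v_0], [v_1], [v_2], [v_3], [v_4], [v_5]
  1-simplices (12): [v_0,v_2], [v_0,v_3], [v_0,v_4], [v_0,v_5], [v_1,v_2], [v_1,v_3], [v_1,v_4], [v_1,v_5], [v_2,v_3], [v_2,v_5], [v_3,v_4], [v_4,v_5]
  2-simplices (8): [v_0,v_2,v_3], [v_0,v_2,v_5], [v_0,v_3,v_4], [v_0,v_4,v_5], [v_1,v_2,v_3], [v_1,v_2,v_5], [v_1,v_3,v_4], [v_1,v_4,v_5]

so the chain groups are C_0 ≅ Z^6, C_1 ≅ Z^12, C_2 ≅ Z^8.

∂_1: C_1 → C_0 sends each edge [p,q] (with p < q) to q − p. For instance
  ∂[v_0,v_3] = [v_3] − [v_0].
This gives a 6×12 integer matrix of rank 5; reducing to Smith normal form yields diagonal entries (1,1,1,1,1).

The boundary map ∂_2: C_2 → C_1 acts by ∂[p,q,r] = [q,r] − [p,r] + [p,q]. For instance
  ∂[v_0,v_4,v_5] = [v_4,v_5] − [v_0,v_5] + [v_0,v_4],
  ∂[v_0,v_3,v_4] = [v_3,v_4] − [v_0,v_4] + [v_0,v_3].
The resulting 12×8 matrix has rank 7, and its Smith normal form has invariant factors (1,1,1,1,1,1,1).

From H_k ≅ ker(∂_k) / im(∂_{k+1}) we obtain:

  H_0: rank C_0 − rank ∂_1 = 6 − 5 = 1, and the invariant factors of ∂_1 are all 1, so H_0 ≅ Z.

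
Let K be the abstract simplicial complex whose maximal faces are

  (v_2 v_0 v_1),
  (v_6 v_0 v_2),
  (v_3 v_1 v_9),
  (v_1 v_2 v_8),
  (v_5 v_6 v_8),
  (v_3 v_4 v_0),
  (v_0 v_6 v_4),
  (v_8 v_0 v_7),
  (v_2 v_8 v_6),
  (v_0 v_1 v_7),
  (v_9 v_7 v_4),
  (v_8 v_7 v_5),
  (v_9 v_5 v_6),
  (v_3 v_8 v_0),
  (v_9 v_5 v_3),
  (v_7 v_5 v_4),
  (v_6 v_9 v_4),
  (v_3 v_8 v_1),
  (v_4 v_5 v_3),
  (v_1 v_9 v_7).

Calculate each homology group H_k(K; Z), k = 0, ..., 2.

H_0 = Z,  H_1 = Z ⊕ Z_2,  H_2 = 0.

We work with the vertex ordering v_0 < v_1 < v_2 < v_3 < v_4 < v_5 < v_6 < v_7 < v_8 < v_9. The simplices of K, each written with vertices in increasing order, are:

  0-simplices (10): [v_0], [v_1], [v_2], [v_3], [v_4], [v_5], [v_6], [v_7], [v_8], [v_9]
  1-simplices (30): (30 of them)
  2-simplices (20): (20 of them)

giving chain groups C_0 ≅ Z^10, C_1 ≅ Z^30, C_2 ≅ Z^20.

The boundary map ∂_1: C_1 → C_0 maps an edge to its endpoints' difference, ∂[p,q] = q − p. For instance
  ∂[v_0,v_1] = [v_1] − [v_0].
The resulting 10×30 matrix has rank 9, and its Smith normal form has invariant factors (1,1,1,1,1,1,1,1,1).

The boundary map ∂_2: C_2 → C_1 acts by ∂[p,q,r] = [q,r] − [p,r] + [p,q]. For instance
  ∂[v_5,v_6,v_8] = [v_6,v_8] − [v_5,v_8] + [v_5,v_6],
  ∂[v_5,v_7,v_8] = [v_7,v_8] − [v_5,v_8] + [v_5,v_7].
The resulting 30×20 matrix has rank 20, and its Smith normal form has invariant factors (1,1,1,1,1,1,1,1,1,1,1,1,1,1,1,1,1,1,1,2).

From H_k ≅ ker(∂_k) / im(∂_{k+1}) we obtain:

  H_0: rank C_0 − rank ∂_1 = 10 − 9 = 1, and the invariant factors of ∂_1 are all 1, so H_0 ≅ Z.
  H_1: rank ker ∂_1 − rank ∂_2 = (30 − 9) − 20 = 1, and ∂_2 has invariant factor 2 > 1, so H_1 ≅ Z ⊕ Z_2.
  H_2: rank ker ∂_2 − rank ∂_3 = (20 − 20) − 0 = 0, and there is no ∂_3, so H_2 ≅ 0.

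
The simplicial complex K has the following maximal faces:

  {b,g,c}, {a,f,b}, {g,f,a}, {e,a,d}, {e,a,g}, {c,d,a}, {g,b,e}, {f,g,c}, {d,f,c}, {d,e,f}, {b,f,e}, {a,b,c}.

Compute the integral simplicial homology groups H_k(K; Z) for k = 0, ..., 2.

We work with the vertex ordering a < b < c < d < e < f < g. The simplices of K, each written with vertices in increasing order, are:

  0-simplices (7): a, b, c, d, e, f, g
  1-simplices (18): ab, ac, ad, ae, af, ag, bc, be, bf, bg, cd, cf, cg, de, df, ef, eg, fg
  2-simplices (12): abc, abf, acd, ade, aeg, afg, bcg, bef, beg, cdf, cfg, def

so the chain groups are C_0 ≅ Z^7, C_1 ≅ Z^18, C_2 ≅ Z^12.

The boundary map ∂_1: C_1 → C_0 maps an edge to its endpoints' difference, ∂[p,q] = q − p.
The resulting 7×18 matrix has rank 6, and its Smith normal form has invariant factors (1,1,1,1,1,1).

The boundary map ∂_2: C_2 → C_1 sends each 2-simplex [p,q,r] to [q,r] − [p,r] + [p,q]. For instance
  ∂bcg = cg − bg + bc,
  ∂acd = cd − ad + ac.
This gives a 18×12 integer matrix of rank 12; reducing to Smith normal form yields diagonal entries (1,1,1,1,1,1,1,1,1,1,1,2).

Computing H_k = (kernel of ∂_k) / (image of ∂_{k+1}):

  H_0: rank C_0 − rank ∂_1 = 7 − 6 = 1, and the invariant factors of ∂_1 are all 1, so H_0 ≅ Z.
  H_1: rank ker ∂_1 − rank ∂_2 = (18 − 6) − 12 = 0, and ∂_2 has invariant factor 2 > 1, so H_1 ≅ Z_2.
  H_2: rank ker ∂_2 − rank ∂_3 = (12 − 12) − 0 = 0, and there is no ∂_3, so H_2 ≅ 0.

As a check, the Euler characteristic is 7 − 18 + 12 = 1, which agrees with 1 − 0 + 0 = 1.
(K is a triangulation of the real projective plane RP^2.)

H_0 ≅ Z,  H_1 ≅ Z_2,  H_2 = 0.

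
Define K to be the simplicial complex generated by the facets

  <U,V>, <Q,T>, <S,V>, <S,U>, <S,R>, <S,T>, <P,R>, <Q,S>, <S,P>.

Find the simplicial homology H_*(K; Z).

We work with the vertex ordering P < Q < R < S < T < U < V. The simplices of K, each written with vertices in increasing order, are:

  0-simplices (7): P, Q, R, S, T, U, V
  1-simplices (9): PR, PS, QS, QT, RS, ST, SU, SV, UV

Hence C_0 ≅ Z^7, C_1 ≅ Z^9.

Boundary ∂_1: C_1 → C_0 sends each edge [p,q] (with p < q) to q − p. For instance
  ∂QT = T − Q.
As a 7×9 matrix over Z this has rank 6, with invariant factors (1,1,1,1,1,1).

Now H_k = ker ∂_k / im ∂_{k+1}, so:

  H_0: rank C_0 − rank ∂_1 = 7 − 6 = 1, and the invariant factors of ∂_1 are all 1, so H_0 = Z.
  H_1: rank ker ∂_1 − rank ∂_2 = (9 − 6) − 0 = 3, and there is no ∂_2, so H_1 = Z^3.

H_0 = Z,  H_1 = Z^3.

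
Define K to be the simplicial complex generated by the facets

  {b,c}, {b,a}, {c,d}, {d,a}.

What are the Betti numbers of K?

b_0 = 1, b_1 = 1.

Fix the vertex order a < b < c < d and write every simplex with vertices in increasing order. Then dim K = 1 and the simplices of K are:

  0-simplices (4): a, b, c, d
  1-simplices (4): ab, ad, bc, cd

giving chain groups C_0 ≅ Z^4, C_1 ≅ Z^4.

Boundary ∂_1: C_1 → C_0 sends each edge [p,q] (with p < q) to q − p. For instance
  ∂bc = c − b.
The resulting 4×4 matrix has rank 3, and its Smith normal form has invariant factors (1,1,1).

From H_k ≅ ker(∂_k) / im(∂_{k+1}) we obtain:

  H_0: rank C_0 − rank ∂_1 = 4 − 3 = 1, and the invariant factors of ∂_1 are all 1, so H_0 = Z.
  H_1: rank ker ∂_1 − rank ∂_2 = (4 − 3) − 0 = 1, and there is no ∂_2, so H_1 = Z.

Hence the Betti numbers are b_0 = 1, b_1 = 1.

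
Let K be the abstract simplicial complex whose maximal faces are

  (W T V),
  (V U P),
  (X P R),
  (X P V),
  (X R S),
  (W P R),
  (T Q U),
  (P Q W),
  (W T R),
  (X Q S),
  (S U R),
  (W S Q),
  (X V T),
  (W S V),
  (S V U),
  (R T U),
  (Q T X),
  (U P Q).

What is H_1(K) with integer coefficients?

Order the vertices as P < Q < R < S < T < U < V < W < X. Listing each simplex with vertices in this order, K has dimension 2 with simplices:

  0-simplices (9): P, Q, R, S, T, U, V, W, X
  1-simplices (27): PQ, PR, PU, PV, PW, PX, QS, QT, QU, QW, QX, RS, RT, RU, RW, RX, SU, SV, SW, SX, TU, TV, TW, TX, UV, VW, VX
  2-simplices (18): PQU, PQW, PRW, PRX, PUV, PVX, QSW, QSX, QTU, QTX, RSU, RSX, RTU, RTW, SUV, SVW, TVW, TVX

so the chain groups are C_0 ≅ Z^9, C_1 ≅ Z^27, C_2 ≅ Z^18.

∂_1: C_1 → C_0 is given by ∂[p,q] = [q] − [p].
The resulting 9×27 matrix has rank 8, and its Smith normal form has invariant factors (1,1,1,1,1,1,1,1).

Boundary ∂_2: C_2 → C_1 acts by ∂[p,q,r] = [q,r] − [p,r] + [p,q]. For instance
  ∂QSW = SW − QW + QS,
  ∂QSX = SX − QX + QS.
The resulting 27×18 matrix has rank 17, and its Smith normal form has invariant factors (1,1,1,1,1,1,1,1,1,1,1,1,1,1,1,1,1).

Now H_k = ker ∂_k / im ∂_{k+1}, so:

  H_1: rank ker ∂_1 − rank ∂_2 = (27 − 8) − 17 = 2, and the invariant factors of ∂_2 are all 1, so H_1 = Z^2.

H_1 = Z^2.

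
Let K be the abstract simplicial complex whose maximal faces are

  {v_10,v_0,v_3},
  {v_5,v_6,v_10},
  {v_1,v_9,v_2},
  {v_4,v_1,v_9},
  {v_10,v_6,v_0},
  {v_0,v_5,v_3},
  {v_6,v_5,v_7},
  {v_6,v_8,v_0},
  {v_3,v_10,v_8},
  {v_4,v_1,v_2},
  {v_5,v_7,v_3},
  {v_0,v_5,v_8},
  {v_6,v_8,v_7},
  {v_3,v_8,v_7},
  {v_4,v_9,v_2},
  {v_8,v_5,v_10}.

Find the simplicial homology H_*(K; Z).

We work with the vertex ordering v_0 < v_1 < v_2 < v_3 < v_4 < v_5 < v_6 < v_7 < v_8 < v_9 < v_10. The simplices of K, each written with vertices in increasing order, are:

  0-simplices (11): [v_0], [v_1], [v_2], [v_3], [v_4], [v_5], [v_6], [v_7], [v_8], [v_9], [v_10]
  1-simplices (24): (24 of them)
  2-simplices (16): (16 of them)

Hence C_0 ≅ Z^11, C_1 ≅ Z^24, C_2 ≅ Z^16.

Boundary ∂_1: C_1 → C_0 is given by ∂[p,q] = [q] − [p].
The 11×24 boundary matrix has rank 9 and Smith normal form diag(1,1,1,1,1,1,1,1,1).

The boundary map ∂_2: C_2 → C_1 acts by ∂[p,q,r] = [q,r] − [p,r] + [p,q]. For instance
  ∂[v_0,v_5,v_8] = [v_5,v_8] − [v_0,v_8] + [v_0,v_5],
  ∂[v_3,v_8,v_10] = [v_8,v_10] − [v_3,v_10] + [v_3,v_8].
The 24×16 boundary matrix has rank 15 and Smith normal form diag(1,1,1,1,1,1,1,1,1,1,1,1,1,1,2).

Now H_k = ker ∂_k / im ∂_{k+1}, so:

  H_0: rank C_0 − rank ∂_1 = 11 − 9 = 2, and the invariant factors of ∂_1 are all 1, so H_0 ≅ Z^2.
  H_1: rank ker ∂_1 − rank ∂_2 = (24 − 9) − 15 = 0, and ∂_2 has invariant factor 2 > 1, so H_1 ≅ Z_2.
  H_2: rank ker ∂_2 − rank ∂_3 = (16 − 15) − 0 = 1, and there is no ∂_3, so H_2 ≅ Z.

H_0 = Z^2,  H_1 = Z_2,  H_2 = Z.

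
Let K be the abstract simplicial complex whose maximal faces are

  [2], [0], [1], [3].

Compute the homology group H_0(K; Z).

Take the total order 0 < 1 < 2 < 3 on the vertex set. Then K (dimension 0) consists of the simplices:

  0-simplices (4): [0], [1], [2], [3]

so the chain groups are C_0 ≅ Z^4.

Reading off H_k = ker ∂_k / im ∂_{k+1}:

  H_0: rank C_0 − rank ∂_1 = 4 − 0 = 4, and there is no ∂_1, so H_0 = Z^4.

H_0 ≅ Z^4.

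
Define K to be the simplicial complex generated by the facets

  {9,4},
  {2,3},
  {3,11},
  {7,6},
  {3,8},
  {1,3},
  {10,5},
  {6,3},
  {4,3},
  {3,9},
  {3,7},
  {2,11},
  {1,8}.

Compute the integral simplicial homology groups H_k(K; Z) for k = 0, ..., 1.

Order the vertices as 1 < 2 < 3 < 4 < 5 < 6 < 7 < 8 < 9 < 10 < 11. Listing each simplex with vertices in this order, K has dimension 1 with simplices:

  0-simplices (11): [1], [2], [3], [4], [5], [6], [7], [8], [9], [10], [11]
  1-simplices (13): [1,3], [1,8], [2,3], [2,11], [3,4], [3,6], [3,7], [3,8], [3,9], [3,11], [4,9], [5,10], [6,7]

giving chain groups C_0 ≅ Z^11, C_1 ≅ Z^13.

Boundary ∂_1: C_1 → C_0 sends each edge [p,q] (with p < q) to q − p.
The 11×13 boundary matrix has rank 9 and Smith normal form diag(1,1,1,1,1,1,1,1,1).

Reading off H_k = ker ∂_k / im ∂_{k+1}:

  H_0: rank C_0 − rank ∂_1 = 11 − 9 = 2, and the invariant factors of ∂_1 are all 1, so H_0 = Z^2.
  H_1: rank ker ∂_1 − rank ∂_2 = (13 − 9) − 0 = 4, and there is no ∂_2, so H_1 = Z^4.

(K is a triangulation of the disjoint union of a wedge of 4 circles and the 1-simplex.)

H_0 ≅ Z^2,  H_1 ≅ Z^4.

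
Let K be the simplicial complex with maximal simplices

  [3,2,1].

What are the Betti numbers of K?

b_0 = 1, b_1 = 0, b_2 = 0.

Order the vertices as 1 < 2 < 3. Listing each simplex with vertices in this order, K has dimension 2 with simplices:

  0-simplices (3): [1], [2], [3]
  1-simplices (3): [1,2], [1,3], [2,3]
  2-simplices (1): [1,2,3]

Hence C_0 ≅ Z^3, C_1 ≅ Z^3, C_2 ≅ Z^1.

Boundary ∂_1: C_1 → C_0 is given by ∂[p,q] = [q] − [p]. For instance
  ∂[2,3] = [3] − [2].
The resulting 3×3 matrix has rank 2, and its Smith normal form has invariant factors (1,1).

Boundary ∂_2: C_2 → C_1 sends each 2-simplex [p,q,r] to [q,r] − [p,r] + [p,q]. For instance
  ∂[1,2,3] = [2,3] − [1,3] + [1,2].
The resulting 3×1 matrix has rank 1, and its Smith normal form has invariant factors (1).

From H_k ≅ ker(∂_k) / im(∂_{k+1}) we obtain:

  H_0: rank C_0 − rank ∂_1 = 3 − 2 = 1, and the invariant factors of ∂_1 are all 1, so H_0 = Z.
  H_1: rank ker ∂_1 − rank ∂_2 = (3 − 2) − 1 = 0, and the invariant factors of ∂_2 are all 1, so H_1 = 0.
  H_2: rank ker ∂_2 − rank ∂_3 = (1 − 1) − 0 = 0, and there is no ∂_3, so H_2 = 0.

Hence the Betti numbers are b_0 = 1, b_1 = 0, b_2 = 0.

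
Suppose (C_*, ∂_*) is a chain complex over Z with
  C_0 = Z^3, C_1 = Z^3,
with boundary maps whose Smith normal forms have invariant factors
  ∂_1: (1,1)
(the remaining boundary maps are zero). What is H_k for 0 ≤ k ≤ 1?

H_0 = Z,  H_1 = Z.

H_0: b_0 = 3 − 0 − 2 = 1; torsion from ∂_1 factors > 1: none. So H_0 = Z.
H_1: b_1 = 3 − 2 − 0 = 1; torsion from ∂_2 factors > 1: none. So H_1 = Z.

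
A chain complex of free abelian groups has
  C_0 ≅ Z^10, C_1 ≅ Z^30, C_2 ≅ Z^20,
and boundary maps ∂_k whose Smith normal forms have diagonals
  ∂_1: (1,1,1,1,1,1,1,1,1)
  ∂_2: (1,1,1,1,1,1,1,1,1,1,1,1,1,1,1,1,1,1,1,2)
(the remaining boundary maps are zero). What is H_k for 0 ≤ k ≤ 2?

H_0 = Z,  H_1 = Z ⊕ Z/2Z,  H_2 = 0.

H_0: b_0 = 10 − 0 − 9 = 1; torsion from ∂_1 factors > 1: none. So H_0 = Z.
H_1: b_1 = 30 − 9 − 20 = 1; torsion from ∂_2 factors > 1: [2]. So H_1 = Z ⊕ Z/2Z.
H_2: b_2 = 20 − 20 − 0 = 0; torsion from ∂_3 factors > 1: none. So H_2 = 0.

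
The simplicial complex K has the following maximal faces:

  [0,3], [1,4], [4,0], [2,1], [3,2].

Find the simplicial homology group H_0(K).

H_0 = Z.

Order the vertices as 0 < 1 < 2 < 3 < 4. Listing each simplex with vertices in this order, K has dimension 1 with simplices:

  0-simplices (5): [0], [1], [2], [3], [4]
  1-simplices (5): [0,3], [0,4], [1,2], [1,4], [2,3]

so the chain groups are C_0 ≅ Z^5, C_1 ≅ Z^5.

∂_1: C_1 → C_0 sends each edge [p,q] (with p < q) to q − p. For instance
  ∂[2,3] = [3] − [2].
This gives a 5×5 integer matrix of rank 4; reducing to Smith normal form yields diagonal entries (1,1,1,1).

From H_k ≅ ker(∂_k) / im(∂_{k+1}) we obtain:

  H_0: rank C_0 − rank ∂_1 = 5 − 4 = 1, and the invariant factors of ∂_1 are all 1, so H_0 = Z.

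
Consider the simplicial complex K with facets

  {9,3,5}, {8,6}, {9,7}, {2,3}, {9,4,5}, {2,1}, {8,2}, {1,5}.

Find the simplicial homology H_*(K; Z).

Take the total order 1 < 2 < 3 < 4 < 5 < 6 < 7 < 8 < 9 on the vertex set. Then K (dimension 2) consists of the simplices:

  0-simplices (9): [1], [2], [3], [4], [5], [6], [7], [8], [9]
  1-simplices (11): [1,2], [1,5], [2,3], [2,8], [3,5], [3,9], [4,5], [4,9], [5,9], [6,8], [7,9]
  2-simplices (2): [3,5,9], [4,5,9]

Hence C_0 ≅ Z^9, C_1 ≅ Z^11, C_2 ≅ Z^2.

Boundary ∂_1: C_1 → C_0 sends each edge [p,q] (with p < q) to q − p. For instance
  ∂[4,5] = [5] − [4].
As a 9×11 matrix over Z this has rank 8, with invariant factors (1,1,1,1,1,1,1,1).

∂_2: C_2 → C_1 sends each 2-simplex [p,q,r] to [q,r] − [p,r] + [p,q]. For instance
  ∂[3,5,9] = [5,9] − [3,9] + [3,5],
  ∂[4,5,9] = [5,9] − [4,9] + [4,5].
The resulting 11×2 matrix has rank 2, and its Smith normal form has invariant factors (1,1).

From H_k ≅ ker(∂_k) / im(∂_{k+1}) we obtain:

  H_0: rank C_0 − rank ∂_1 = 9 − 8 = 1, and the invariant factors of ∂_1 are all 1, so H_0 = Z.
  H_1: rank ker ∂_1 − rank ∂_2 = (11 − 8) − 2 = 1, and the invariant factors of ∂_2 are all 1, so H_1 = Z.
  H_2: rank ker ∂_2 − rank ∂_3 = (2 − 2) − 0 = 0, and there is no ∂_3, so H_2 = 0.

H_0 = Z,  H_1 = Z,  H_2 = 0.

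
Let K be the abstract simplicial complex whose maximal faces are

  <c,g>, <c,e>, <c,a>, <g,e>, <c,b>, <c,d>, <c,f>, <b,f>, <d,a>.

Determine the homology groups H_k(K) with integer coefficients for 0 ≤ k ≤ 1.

We work with the vertex ordering a < b < c < d < e < f < g. The simplices of K, each written with vertices in increasing order, are:

  0-simplices (7): a, b, c, d, e, f, g
  1-simplices (9): ac, ad, bc, bf, cd, ce, cf, cg, eg

so the chain groups are C_0 ≅ Z^7, C_1 ≅ Z^9.

∂_1: C_1 → C_0 is given by ∂[p,q] = [q] − [p]. For instance
  ∂bf = f − b.
The resulting 7×9 matrix has rank 6, and its Smith normal form has invariant factors (1,1,1,1,1,1).

From H_k ≅ ker(∂_k) / im(∂_{k+1}) we obtain:

  H_0: rank C_0 − rank ∂_1 = 7 − 6 = 1, and the invariant factors of ∂_1 are all 1, so H_0 = Z.
  H_1: rank ker ∂_1 − rank ∂_2 = (9 − 6) − 0 = 3, and there is no ∂_2, so H_1 = Z^3.

H_0 = Z,  H_1 = Z^3.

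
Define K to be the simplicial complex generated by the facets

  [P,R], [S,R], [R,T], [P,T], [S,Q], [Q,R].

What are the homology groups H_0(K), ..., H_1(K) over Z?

We work with the vertex ordering P < Q < R < S < T. The simplices of K, each written with vertices in increasing order, are:

  0-simplices (5): P, Q, R, S, T
  1-simplices (6): PR, PT, QR, QS, RS, RT

giving chain groups C_0 ≅ Z^5, C_1 ≅ Z^6.

Boundary ∂_1: C_1 → C_0 sends each edge [p,q] (with p < q) to q − p. For instance
  ∂RS = S − R.
The 5×6 boundary matrix has rank 4 and Smith normal form diag(1,1,1,1).

From H_k ≅ ker(∂_k) / im(∂_{k+1}) we obtain:

  H_0: rank C_0 − rank ∂_1 = 5 − 4 = 1, and the invariant factors of ∂_1 are all 1, so H_0 = Z.
  H_1: rank ker ∂_1 − rank ∂_2 = (6 − 4) − 0 = 2, and there is no ∂_2, so H_1 = Z^2.

H_0 ≅ Z,  H_1 ≅ Z^2.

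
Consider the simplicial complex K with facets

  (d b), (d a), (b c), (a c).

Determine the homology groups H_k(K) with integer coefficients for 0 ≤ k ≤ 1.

Fix the vertex order a < b < c < d and write every simplex with vertices in increasing order. Then dim K = 1 and the simplices of K are:

  0-simplices (4): a, b, c, d
  1-simplices (4): ac, ad, bc, bd

giving chain groups C_0 ≅ Z^4, C_1 ≅ Z^4.

Boundary ∂_1: C_1 → C_0 sends each edge [p,q] (with p < q) to q − p. For instance
  ∂ad = d − a.
This gives a 4×4 integer matrix of rank 3; reducing to Smith normal form yields diagonal entries (1,1,1).

Now H_k = ker ∂_k / im ∂_{k+1}, so:

  H_0: rank C_0 − rank ∂_1 = 4 − 3 = 1, and the invariant factors of ∂_1 are all 1, so H_0 = Z.
  H_1: rank ker ∂_1 − rank ∂_2 = (4 − 3) − 0 = 1, and there is no ∂_2, so H_1 = Z.

H_0 = Z,  H_1 = Z.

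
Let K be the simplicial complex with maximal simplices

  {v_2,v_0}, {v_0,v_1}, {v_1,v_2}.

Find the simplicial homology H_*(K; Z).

Take the total order v_0 < v_1 < v_2 on the vertex set. Then K (dimension 1) consists of the simplices:

  0-simplices (3): [v_0], [v_1], [v_2]
  1-simplices (3): [v_0,v_1], [v_0,v_2], [v_1,v_2]

so the chain groups are C_0 ≅ Z^3, C_1 ≅ Z^3.

The boundary map ∂_1: C_1 → C_0 sends each edge [p,q] (with p < q) to q − p. For instance
  ∂[v_0,v_1] = [v_1] − [v_0].
The 3×3 boundary matrix has rank 2 and Smith normal form diag(1,1).

Computing H_k = (kernel of ∂_k) / (image of ∂_{k+1}):

  H_0: rank C_0 − rank ∂_1 = 3 − 2 = 1, and the invariant factors of ∂_1 are all 1, so H_0 ≅ Z.
  H_1: rank ker ∂_1 − rank ∂_2 = (3 − 2) − 0 = 1, and there is no ∂_2, so H_1 ≅ Z.

As a check, the Euler characteristic is 3 − 3 = 0, which agrees with 1 − 1 = 0.

H_0 ≅ Z,  H_1 ≅ Z.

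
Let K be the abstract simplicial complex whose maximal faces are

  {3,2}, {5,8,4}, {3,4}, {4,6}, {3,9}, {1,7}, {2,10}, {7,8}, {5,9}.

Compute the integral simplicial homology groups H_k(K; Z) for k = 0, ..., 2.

H_0 = Z,  H_1 = Z,  H_2 = 0.

We work with the vertex ordering 1 < 2 < 3 < 4 < 5 < 6 < 7 < 8 < 9 < 10. The simplices of K, each written with vertices in increasing order, are:

  0-simplices (10): [1], [2], [3], [4], [5], [6], [7], [8], [9], [10]
  1-simplices (11): [1,7], [2,3], [2,10], [3,4], [3,9], [4,5], [4,6], [4,8], [5,8], [5,9], [7,8]
  2-simplices (1): [4,5,8]

so the chain groups are C_0 ≅ Z^10, C_1 ≅ Z^11, C_2 ≅ Z^1.

∂_1: C_1 → C_0 is given by ∂[p,q] = [q] − [p].
As a 10×11 matrix over Z this has rank 9, with invariant factors (1,1,1,1,1,1,1,1,1).

∂_2: C_2 → C_1 maps a triangle to the signed sum of its edges. For instance
  ∂[4,5,8] = [5,8] − [4,8] + [4,5].
The resulting 11×1 matrix has rank 1, and its Smith normal form has invariant factors (1).

Reading off H_k = ker ∂_k / im ∂_{k+1}:

  H_0: rank C_0 − rank ∂_1 = 10 − 9 = 1, and the invariant factors of ∂_1 are all 1, so H_0 = Z.
  H_1: rank ker ∂_1 − rank ∂_2 = (11 − 9) − 1 = 1, and the invariant factors of ∂_2 are all 1, so H_1 = Z.
  H_2: rank ker ∂_2 − rank ∂_3 = (1 − 1) − 0 = 0, and there is no ∂_3, so H_2 = 0.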